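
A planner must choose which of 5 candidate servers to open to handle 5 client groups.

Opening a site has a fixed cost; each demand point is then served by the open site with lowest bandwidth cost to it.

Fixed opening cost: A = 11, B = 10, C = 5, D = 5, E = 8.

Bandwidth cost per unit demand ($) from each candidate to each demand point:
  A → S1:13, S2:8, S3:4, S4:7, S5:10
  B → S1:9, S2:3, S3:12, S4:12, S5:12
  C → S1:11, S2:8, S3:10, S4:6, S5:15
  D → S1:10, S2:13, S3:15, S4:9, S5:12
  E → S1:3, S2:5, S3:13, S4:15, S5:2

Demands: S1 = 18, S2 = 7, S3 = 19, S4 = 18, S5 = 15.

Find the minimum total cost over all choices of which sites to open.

323

Open {A, B, C, E}: assign each demand point to its cheapest open site.
  S1→E 18×3=54, S2→B 7×3=21, S3→A 19×4=76, S4→C 18×6=108, S5→E 15×2=30
  bandwidth cost 289, fixed 34 → total 323.
Compare {A, C, E}: bandwidth cost 303 + fixed 24 = 327.
Compare {A, B, C, D, E}: bandwidth cost 289 + fixed 39 = 328.
Compare {A, C, D, E}: bandwidth cost 303 + fixed 29 = 332.
All other subsets cost ≥ 327. Minimum total cost: 323.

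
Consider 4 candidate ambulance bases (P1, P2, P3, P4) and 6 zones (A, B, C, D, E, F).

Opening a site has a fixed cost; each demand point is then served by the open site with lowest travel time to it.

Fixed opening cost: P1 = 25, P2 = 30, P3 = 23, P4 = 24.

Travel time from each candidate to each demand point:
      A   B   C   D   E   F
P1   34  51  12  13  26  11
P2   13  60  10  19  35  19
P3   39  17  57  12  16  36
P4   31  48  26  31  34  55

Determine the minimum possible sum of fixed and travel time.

Open {P2, P3}: assign each demand point to its cheapest open site.
  A→P2 13, B→P3 17, C→P2 10, D→P3 12, E→P3 16, F→P2 19
  travel time 87, fixed 53 → total 140.
Compare {P1, P3}: travel time 102 + fixed 48 = 150.
Compare {P1, P2, P3}: travel time 79 + fixed 78 = 157.
Compare {P2, P3, P4}: travel time 87 + fixed 77 = 164.
All other subsets cost ≥ 150. Minimum total cost: 140.

140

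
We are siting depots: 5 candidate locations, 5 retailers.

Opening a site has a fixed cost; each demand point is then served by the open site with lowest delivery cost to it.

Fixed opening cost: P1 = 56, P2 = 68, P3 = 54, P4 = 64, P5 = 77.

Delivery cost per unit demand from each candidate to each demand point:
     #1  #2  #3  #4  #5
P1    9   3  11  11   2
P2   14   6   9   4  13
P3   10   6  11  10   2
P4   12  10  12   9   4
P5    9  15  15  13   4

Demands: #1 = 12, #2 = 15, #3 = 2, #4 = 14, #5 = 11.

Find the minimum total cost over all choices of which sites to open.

Open {P1, P2}: assign each demand point to its cheapest open site.
  #1→P1 12×9=108, #2→P1 15×3=45, #3→P2 2×9=18, #4→P2 14×4=56, #5→P1 11×2=22
  delivery cost 249, fixed 124 → total 373.
Compare {P1}: delivery cost 351 + fixed 56 = 407.
Compare {P1, P2, P3}: delivery cost 249 + fixed 178 = 427.
Compare {P2, P3}: delivery cost 306 + fixed 122 = 428.
All other subsets cost ≥ 407. Minimum total cost: 373.

373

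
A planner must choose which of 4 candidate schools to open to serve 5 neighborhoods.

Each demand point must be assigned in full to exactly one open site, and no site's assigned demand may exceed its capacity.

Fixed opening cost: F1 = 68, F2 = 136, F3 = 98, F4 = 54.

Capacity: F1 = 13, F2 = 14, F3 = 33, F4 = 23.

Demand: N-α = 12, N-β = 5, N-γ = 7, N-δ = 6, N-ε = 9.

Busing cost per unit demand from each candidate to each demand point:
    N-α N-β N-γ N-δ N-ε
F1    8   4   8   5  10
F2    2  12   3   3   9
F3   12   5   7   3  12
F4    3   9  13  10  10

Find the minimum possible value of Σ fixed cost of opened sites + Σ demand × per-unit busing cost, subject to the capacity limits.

Open {F3, F4}; cheapest assignment that respects the capacities:
  F3 (cap 33, load 18): N-β, N-γ, N-δ — cost 5×5 + 7×7 + 6×3 = 92
  F4 (cap 23, load 21): N-α, N-ε — cost 12×3 + 9×10 = 126
  Shipping 218, fixed 152 → total 370.
  Any other capacity-feasible assignment to {F3, F4} ships for at least 218.
Compare {F1, F3, F4}: its best feasible assignment gives total 433.
Compare {F1, F2, F4}: its best feasible assignment gives total 443.
Every other set of open sites that can feasibly serve all demand totals ≥ 433 even under its best assignment. Minimum: 370.

370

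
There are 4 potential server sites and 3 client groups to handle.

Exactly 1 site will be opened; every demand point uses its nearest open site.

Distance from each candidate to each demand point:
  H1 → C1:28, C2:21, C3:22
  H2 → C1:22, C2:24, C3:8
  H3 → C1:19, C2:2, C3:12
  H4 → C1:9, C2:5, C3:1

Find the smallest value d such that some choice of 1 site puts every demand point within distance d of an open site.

Open {H4}.
  Farthest demand point is C1 at distance 9 (to H4); all others are ≤ 9.
With {H3} the worst case is 19.
With {H2} the worst case is 24.
No size-1 selection achieves below 9.

9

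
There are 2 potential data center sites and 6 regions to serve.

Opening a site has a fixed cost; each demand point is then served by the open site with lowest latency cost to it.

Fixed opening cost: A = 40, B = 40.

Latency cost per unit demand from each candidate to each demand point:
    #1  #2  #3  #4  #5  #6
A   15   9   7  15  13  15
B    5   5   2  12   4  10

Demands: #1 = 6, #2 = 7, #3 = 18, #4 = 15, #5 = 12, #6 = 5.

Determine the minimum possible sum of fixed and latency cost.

Open {B}: assign each demand point to its cheapest open site.
  #1→B 6×5=30, #2→B 7×5=35, #3→B 18×2=36, #4→B 15×12=180, #5→B 12×4=48, #6→B 5×10=50
  latency cost 379, fixed 40 → total 419.
Compare {A, B}: latency cost 379 + fixed 80 = 459.
Compare {A}: latency cost 735 + fixed 40 = 775.

419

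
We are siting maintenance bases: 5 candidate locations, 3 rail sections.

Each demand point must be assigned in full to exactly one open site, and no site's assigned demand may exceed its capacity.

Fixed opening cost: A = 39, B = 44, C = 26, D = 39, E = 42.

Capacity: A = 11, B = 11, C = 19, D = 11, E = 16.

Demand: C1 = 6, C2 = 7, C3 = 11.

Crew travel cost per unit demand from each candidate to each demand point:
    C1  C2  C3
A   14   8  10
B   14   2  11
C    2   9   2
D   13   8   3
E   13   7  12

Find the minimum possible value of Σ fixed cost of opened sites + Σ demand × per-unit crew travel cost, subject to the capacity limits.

118

Open {B, C}; cheapest assignment that respects the capacities:
  B (cap 11, load 7): C2 — cost 7×2 = 14
  C (cap 19, load 17): C1, C3 — cost 6×2 + 11×2 = 34
  Shipping 48, fixed 70 → total 118.
  Any other capacity-feasible assignment to {B, C} ships for at least 48.
Compare {C, E}: its best feasible assignment gives total 151.
Compare {A, C}: its best feasible assignment gives total 155.
Every other set of open sites that can feasibly serve all demand totals ≥ 151 even under its best assignment. Minimum: 118.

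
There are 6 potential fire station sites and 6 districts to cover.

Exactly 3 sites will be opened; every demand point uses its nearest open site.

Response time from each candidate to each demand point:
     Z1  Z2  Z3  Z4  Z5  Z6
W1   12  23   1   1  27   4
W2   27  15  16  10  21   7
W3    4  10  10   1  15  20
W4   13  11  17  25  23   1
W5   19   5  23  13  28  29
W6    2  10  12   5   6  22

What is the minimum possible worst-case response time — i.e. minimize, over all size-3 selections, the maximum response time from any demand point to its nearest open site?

6

Open {W1, W5, W6}.
  Farthest demand point is Z5 at response time 6 (to W6); all others are ≤ 6.
With {W1, W2, W6} the worst case is 10.
With {W1, W3, W6} the worst case is 10.
No size-3 selection achieves below 6.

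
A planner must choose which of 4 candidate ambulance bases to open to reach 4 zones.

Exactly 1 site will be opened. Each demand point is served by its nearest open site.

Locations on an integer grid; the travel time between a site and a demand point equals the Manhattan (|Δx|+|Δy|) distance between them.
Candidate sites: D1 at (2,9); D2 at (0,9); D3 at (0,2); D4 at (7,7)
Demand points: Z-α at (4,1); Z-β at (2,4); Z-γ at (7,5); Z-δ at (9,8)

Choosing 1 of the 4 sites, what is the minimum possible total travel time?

22

Open {D4}.
  Z-α→D4 9, Z-β→D4 8, Z-γ→D4 2, Z-δ→D4 3  ⇒ total 22.
Compare {D1}: total 32.
Compare {D3}: total 34.
No size-1 selection does better; minimum is 22.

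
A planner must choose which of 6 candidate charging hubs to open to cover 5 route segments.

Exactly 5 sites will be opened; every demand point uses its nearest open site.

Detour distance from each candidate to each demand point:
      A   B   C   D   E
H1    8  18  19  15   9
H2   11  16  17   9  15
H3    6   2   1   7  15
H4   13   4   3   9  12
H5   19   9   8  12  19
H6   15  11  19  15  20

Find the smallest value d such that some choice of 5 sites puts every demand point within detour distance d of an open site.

Open {H1, H2, H3, H4, H5}.
  Farthest demand point is E at detour distance 9 (to H1); all others are ≤ 9.
With {H1, H2, H3, H4, H6} the worst case is 9.
With {H1, H2, H3, H5, H6} the worst case is 9.
No size-5 selection achieves below 9.

9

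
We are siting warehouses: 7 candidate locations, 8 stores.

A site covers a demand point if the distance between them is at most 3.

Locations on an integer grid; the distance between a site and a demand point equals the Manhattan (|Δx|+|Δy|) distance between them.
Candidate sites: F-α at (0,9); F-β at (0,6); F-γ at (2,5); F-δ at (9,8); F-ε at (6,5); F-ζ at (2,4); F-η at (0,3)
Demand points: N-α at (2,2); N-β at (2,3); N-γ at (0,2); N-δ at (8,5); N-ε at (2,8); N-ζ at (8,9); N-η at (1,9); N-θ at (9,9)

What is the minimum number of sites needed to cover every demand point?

Coverage sets (demand points within 3 of each site):
  F-α: {N-ε, N-η}
  F-β: {}
  F-γ: {N-α, N-β, N-ε}
  F-δ: {N-ζ, N-θ}
  F-ε: {N-δ}
  F-ζ: {N-α, N-β}
  F-η: {N-α, N-β, N-γ}
No 3 sites suffice: every size-3 union leaves at least one demand point uncovered.
But {F-α, F-δ, F-ε, F-η} covers everything, so the minimum is 4.

4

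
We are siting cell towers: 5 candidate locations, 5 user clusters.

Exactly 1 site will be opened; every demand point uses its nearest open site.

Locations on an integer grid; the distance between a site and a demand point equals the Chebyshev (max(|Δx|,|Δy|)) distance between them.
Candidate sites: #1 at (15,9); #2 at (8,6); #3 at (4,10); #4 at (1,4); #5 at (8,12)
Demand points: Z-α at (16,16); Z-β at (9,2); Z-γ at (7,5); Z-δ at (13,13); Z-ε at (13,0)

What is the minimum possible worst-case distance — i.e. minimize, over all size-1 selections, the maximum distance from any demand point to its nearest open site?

9

Open {#1}.
  Farthest demand point is Z-ε at distance 9 (to #1); all others are ≤ 9.
With {#2} the worst case is 10.
With {#3} the worst case is 12.
No size-1 selection achieves below 9.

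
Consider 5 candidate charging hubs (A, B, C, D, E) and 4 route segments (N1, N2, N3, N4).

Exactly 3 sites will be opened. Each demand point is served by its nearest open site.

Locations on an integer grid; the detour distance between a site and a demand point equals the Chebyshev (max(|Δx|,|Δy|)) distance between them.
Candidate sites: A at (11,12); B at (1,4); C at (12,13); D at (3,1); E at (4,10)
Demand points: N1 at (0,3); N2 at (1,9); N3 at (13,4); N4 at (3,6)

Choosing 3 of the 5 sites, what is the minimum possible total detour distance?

14

Open {A, B, E}.
  N1→B 1, N2→E 3, N3→A 8, N4→B 2  ⇒ total 14.
Compare {B, C, E}: total 15.
Compare {B, D, E}: total 15.
No size-3 selection does better; minimum is 14.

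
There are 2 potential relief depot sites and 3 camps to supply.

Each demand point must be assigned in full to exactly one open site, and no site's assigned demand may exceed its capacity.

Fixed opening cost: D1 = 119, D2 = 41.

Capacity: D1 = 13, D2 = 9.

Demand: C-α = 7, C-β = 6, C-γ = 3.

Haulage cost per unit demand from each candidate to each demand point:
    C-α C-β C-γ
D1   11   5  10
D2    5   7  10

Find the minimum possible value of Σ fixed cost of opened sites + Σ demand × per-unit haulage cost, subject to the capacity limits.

255

Open {D1, D2}; cheapest assignment that respects the capacities:
  D1 (cap 13, load 9): C-β, C-γ — cost 6×5 + 3×10 = 60
  D2 (cap 9, load 7): C-α — cost 7×5 = 35
  Shipping 95, fixed 160 → total 255.
  Any other capacity-feasible assignment to {D1, D2} ships for at least 95.
Total demand is 16 and no other set of sites has combined capacity ≥ 16, so {D1, D2} is the only feasible choice of open sites. Minimum: 255.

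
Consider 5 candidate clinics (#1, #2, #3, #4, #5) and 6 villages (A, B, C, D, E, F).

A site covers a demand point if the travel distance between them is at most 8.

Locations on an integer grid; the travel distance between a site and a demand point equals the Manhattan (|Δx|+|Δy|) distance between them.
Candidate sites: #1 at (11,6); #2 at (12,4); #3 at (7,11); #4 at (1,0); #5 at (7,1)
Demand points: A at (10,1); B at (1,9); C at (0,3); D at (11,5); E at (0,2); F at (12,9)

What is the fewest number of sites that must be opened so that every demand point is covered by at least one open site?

3

Coverage sets (demand points within 8 of each site):
  #1: {A, D, F}
  #2: {A, D, F}
  #3: {B, F}
  #4: {C, E}
  #5: {A, D, E}
No 2 sites suffice: every size-2 union leaves at least one demand point uncovered.
But {#1, #3, #4} covers everything, so the minimum is 3.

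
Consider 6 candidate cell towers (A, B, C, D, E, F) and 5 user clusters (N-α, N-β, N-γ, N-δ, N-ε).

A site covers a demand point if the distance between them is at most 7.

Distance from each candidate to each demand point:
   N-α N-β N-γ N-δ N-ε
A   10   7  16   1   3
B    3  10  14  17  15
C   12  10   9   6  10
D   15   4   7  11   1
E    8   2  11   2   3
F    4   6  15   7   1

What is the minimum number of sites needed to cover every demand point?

Coverage sets (demand points within 7 of each site):
  A: {N-β, N-δ, N-ε}
  B: {N-α}
  C: {N-δ}
  D: {N-β, N-γ, N-ε}
  E: {N-β, N-δ, N-ε}
  F: {N-α, N-β, N-δ, N-ε}
No single site covers all 5 demand points.
But {D, F} covers everything, so the minimum is 2.

2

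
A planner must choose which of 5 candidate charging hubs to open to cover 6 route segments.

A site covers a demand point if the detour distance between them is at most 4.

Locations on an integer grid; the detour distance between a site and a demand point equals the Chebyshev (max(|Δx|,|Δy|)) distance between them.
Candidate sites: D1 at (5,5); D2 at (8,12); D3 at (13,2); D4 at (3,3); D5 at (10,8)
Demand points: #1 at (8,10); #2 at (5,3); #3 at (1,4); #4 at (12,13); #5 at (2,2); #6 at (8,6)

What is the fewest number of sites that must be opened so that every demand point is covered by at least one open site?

Coverage sets (demand points within 4 of each site):
  D1: {#2, #3, #5, #6}
  D2: {#1, #4}
  D3: {}
  D4: {#2, #3, #5}
  D5: {#1, #6}
No single site covers all 6 demand points.
But {D1, D2} covers everything, so the minimum is 2.

2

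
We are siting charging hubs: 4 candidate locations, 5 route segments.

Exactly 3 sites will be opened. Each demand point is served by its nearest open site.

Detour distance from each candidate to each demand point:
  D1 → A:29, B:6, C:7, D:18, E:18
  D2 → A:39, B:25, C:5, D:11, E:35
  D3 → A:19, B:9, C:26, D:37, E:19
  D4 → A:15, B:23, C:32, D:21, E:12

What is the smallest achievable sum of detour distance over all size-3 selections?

Open {D1, D2, D4}.
  A→D4 15, B→D1 6, C→D2 5, D→D2 11, E→D4 12  ⇒ total 49.
Compare {D2, D3, D4}: total 52.
Compare {D1, D3, D4}: total 58.
No size-3 selection does better; minimum is 49.

49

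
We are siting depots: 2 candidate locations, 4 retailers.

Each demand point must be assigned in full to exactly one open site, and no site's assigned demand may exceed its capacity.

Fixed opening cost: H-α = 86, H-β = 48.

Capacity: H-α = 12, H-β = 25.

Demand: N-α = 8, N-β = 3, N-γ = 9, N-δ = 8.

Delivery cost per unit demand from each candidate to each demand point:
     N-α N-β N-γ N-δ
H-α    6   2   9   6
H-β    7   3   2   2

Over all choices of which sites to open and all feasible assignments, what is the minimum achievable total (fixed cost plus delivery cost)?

Open {H-α, H-β}; cheapest assignment that respects the capacities:
  H-α (cap 12, load 11): N-α, N-β — cost 8×6 + 3×2 = 54
  H-β (cap 25, load 17): N-γ, N-δ — cost 9×2 + 8×2 = 34
  Shipping 88, fixed 134 → total 222.
  Any other capacity-feasible assignment to {H-α, H-β} ships for at least 88.
Total demand is 28 and no other set of sites has combined capacity ≥ 28, so {H-α, H-β} is the only feasible choice of open sites. Minimum: 222.

222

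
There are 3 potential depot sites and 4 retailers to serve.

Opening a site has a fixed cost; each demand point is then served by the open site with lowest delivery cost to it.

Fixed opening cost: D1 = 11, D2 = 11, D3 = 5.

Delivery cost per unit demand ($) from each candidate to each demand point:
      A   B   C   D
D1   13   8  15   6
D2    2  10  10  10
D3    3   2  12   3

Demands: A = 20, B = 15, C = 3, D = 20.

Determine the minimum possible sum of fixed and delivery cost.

Open {D2, D3}: assign each demand point to its cheapest open site.
  A→D2 20×2=40, B→D3 15×2=30, C→D2 3×10=30, D→D3 20×3=60
  delivery cost 160, fixed 16 → total 176.
Compare {D1, D2, D3}: delivery cost 160 + fixed 27 = 187.
Compare {D3}: delivery cost 186 + fixed 5 = 191.
Compare {D1, D3}: delivery cost 186 + fixed 16 = 202.
All other subsets cost ≥ 187. Minimum total cost: 176.

176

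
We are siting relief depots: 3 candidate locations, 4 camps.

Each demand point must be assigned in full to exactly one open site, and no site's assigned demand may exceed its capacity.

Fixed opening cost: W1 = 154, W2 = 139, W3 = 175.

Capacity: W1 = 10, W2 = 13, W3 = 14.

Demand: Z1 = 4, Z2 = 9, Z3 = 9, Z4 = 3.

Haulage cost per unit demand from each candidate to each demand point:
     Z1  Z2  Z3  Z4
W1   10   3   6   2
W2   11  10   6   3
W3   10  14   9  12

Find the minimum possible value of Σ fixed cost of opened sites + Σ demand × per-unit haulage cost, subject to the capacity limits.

534

Open {W2, W3}; cheapest assignment that respects the capacities:
  W2 (cap 13, load 12): Z2, Z4 — cost 9×10 + 3×3 = 99
  W3 (cap 14, load 13): Z1, Z3 — cost 4×10 + 9×9 = 121
  Shipping 220, fixed 314 → total 534.
  Any other capacity-feasible assignment to {W2, W3} ships for at least 220.
Compare {W1, W2, W3}: its best feasible assignment gives total 598.
Every other set of open sites that can feasibly serve all demand totals ≥ 598 even under its best assignment. Minimum: 534.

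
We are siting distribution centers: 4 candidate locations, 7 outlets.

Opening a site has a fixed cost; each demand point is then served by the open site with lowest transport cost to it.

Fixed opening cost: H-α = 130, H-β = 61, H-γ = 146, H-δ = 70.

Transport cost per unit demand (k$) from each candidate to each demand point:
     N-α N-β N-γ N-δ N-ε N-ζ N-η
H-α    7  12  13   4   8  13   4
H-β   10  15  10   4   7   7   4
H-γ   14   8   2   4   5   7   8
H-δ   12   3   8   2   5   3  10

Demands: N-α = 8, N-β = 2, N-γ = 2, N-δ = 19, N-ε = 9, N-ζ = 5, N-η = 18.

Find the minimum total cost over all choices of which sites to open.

Open {H-β, H-δ}: assign each demand point to its cheapest open site.
  N-α→H-β 8×10=80, N-β→H-δ 2×3=6, N-γ→H-δ 2×8=16, N-δ→H-δ 19×2=38, N-ε→H-δ 9×5=45, N-ζ→H-δ 5×3=15, N-η→H-β 18×4=72
  transport cost 272, fixed 131 → total 403.
Compare {H-β}: transport cost 376 + fixed 61 = 437.
Compare {H-α, H-δ}: transport cost 248 + fixed 200 = 448.
Compare {H-δ}: transport cost 396 + fixed 70 = 466.
All other subsets cost ≥ 437. Minimum total cost: 403.

403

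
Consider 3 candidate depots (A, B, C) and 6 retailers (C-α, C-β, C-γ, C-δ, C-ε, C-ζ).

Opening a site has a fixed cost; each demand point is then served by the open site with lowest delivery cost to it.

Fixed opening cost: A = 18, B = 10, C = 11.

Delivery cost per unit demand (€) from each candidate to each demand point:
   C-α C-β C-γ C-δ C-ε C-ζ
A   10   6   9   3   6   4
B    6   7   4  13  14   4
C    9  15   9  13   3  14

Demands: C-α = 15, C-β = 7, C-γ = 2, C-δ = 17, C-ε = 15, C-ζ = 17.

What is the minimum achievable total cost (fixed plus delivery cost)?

Open {A, B, C}: assign each demand point to its cheapest open site.
  C-α→B 15×6=90, C-β→A 7×6=42, C-γ→B 2×4=8, C-δ→A 17×3=51, C-ε→C 15×3=45, C-ζ→A 17×4=68
  delivery cost 304, fixed 39 → total 343.
Compare {A, B}: delivery cost 349 + fixed 28 = 377.
Compare {A, C}: delivery cost 359 + fixed 29 = 388.
Compare {A}: delivery cost 419 + fixed 18 = 437.
All other subsets cost ≥ 377. Minimum total cost: 343.

343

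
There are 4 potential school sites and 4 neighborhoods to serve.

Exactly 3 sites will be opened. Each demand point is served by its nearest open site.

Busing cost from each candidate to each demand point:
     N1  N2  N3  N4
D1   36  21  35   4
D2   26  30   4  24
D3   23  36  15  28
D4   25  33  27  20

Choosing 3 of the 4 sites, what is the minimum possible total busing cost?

52

Open {D1, D2, D3}.
  N1→D3 23, N2→D1 21, N3→D2 4, N4→D1 4  ⇒ total 52.
Compare {D1, D2, D4}: total 54.
Compare {D1, D3, D4}: total 63.
No size-3 selection does better; minimum is 52.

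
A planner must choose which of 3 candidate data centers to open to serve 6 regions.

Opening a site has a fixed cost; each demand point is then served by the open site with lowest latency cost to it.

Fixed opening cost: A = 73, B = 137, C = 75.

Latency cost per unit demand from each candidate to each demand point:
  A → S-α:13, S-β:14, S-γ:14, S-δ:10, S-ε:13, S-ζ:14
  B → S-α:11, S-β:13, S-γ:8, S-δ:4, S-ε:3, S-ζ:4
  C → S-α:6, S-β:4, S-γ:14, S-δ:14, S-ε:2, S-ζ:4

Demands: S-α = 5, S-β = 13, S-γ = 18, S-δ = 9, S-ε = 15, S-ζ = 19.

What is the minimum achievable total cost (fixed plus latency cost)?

580

Open {B, C}: assign each demand point to its cheapest open site.
  S-α→C 5×6=30, S-β→C 13×4=52, S-γ→B 18×8=144, S-δ→B 9×4=36, S-ε→C 15×2=30, S-ζ→B 19×4=76
  latency cost 368, fixed 212 → total 580.
Compare {C}: latency cost 566 + fixed 75 = 641.
Compare {A, B, C}: latency cost 368 + fixed 285 = 653.
Compare {B}: latency cost 525 + fixed 137 = 662.
All other subsets cost ≥ 641. Minimum total cost: 580.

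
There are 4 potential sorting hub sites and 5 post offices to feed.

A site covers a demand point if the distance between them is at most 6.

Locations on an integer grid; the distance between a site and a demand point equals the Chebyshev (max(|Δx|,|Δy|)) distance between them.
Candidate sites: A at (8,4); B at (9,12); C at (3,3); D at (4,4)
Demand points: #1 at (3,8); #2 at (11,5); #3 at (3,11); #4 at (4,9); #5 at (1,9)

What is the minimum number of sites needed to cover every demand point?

Coverage sets (demand points within 6 of each site):
  A: {#1, #2, #4}
  B: {#1, #3, #4}
  C: {#1, #4, #5}
  D: {#1, #4, #5}
No 2 sites suffice: every size-2 union leaves at least one demand point uncovered.
But {A, B, C} covers everything, so the minimum is 3.

3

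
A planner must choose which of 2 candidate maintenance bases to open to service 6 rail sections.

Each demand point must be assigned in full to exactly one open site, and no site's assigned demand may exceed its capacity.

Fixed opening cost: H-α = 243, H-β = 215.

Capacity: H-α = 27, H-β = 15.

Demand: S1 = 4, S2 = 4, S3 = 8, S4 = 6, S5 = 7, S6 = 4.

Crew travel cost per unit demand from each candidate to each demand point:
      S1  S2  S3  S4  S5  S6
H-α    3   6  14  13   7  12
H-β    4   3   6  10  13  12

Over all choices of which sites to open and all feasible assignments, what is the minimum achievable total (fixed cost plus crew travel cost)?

699

Open {H-α, H-β}; cheapest assignment that respects the capacities:
  H-α (cap 27, load 19): S1, S2, S5, S6 — cost 4×3 + 4×6 + 7×7 + 4×12 = 133
  H-β (cap 15, load 14): S3, S4 — cost 8×6 + 6×10 = 108
  Shipping 241, fixed 458 → total 699.
  Any other capacity-feasible assignment to {H-α, H-β} ships for at least 241.
Total demand is 33 and no other set of sites has combined capacity ≥ 33, so {H-α, H-β} is the only feasible choice of open sites. Minimum: 699.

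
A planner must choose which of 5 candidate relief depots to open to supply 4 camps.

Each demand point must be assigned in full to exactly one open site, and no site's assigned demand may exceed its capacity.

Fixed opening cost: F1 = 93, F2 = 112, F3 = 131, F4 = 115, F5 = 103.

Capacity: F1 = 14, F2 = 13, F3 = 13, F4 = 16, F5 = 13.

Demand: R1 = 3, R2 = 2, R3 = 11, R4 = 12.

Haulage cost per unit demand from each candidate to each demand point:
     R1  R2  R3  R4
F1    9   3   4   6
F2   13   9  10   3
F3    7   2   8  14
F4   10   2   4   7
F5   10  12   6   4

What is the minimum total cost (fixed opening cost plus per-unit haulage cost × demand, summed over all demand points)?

341

Open {F2, F4}; cheapest assignment that respects the capacities:
  F2 (cap 13, load 12): R4 — cost 12×3 = 36
  F4 (cap 16, load 16): R1, R2, R3 — cost 3×10 + 2×2 + 11×4 = 78
  Shipping 114, fixed 227 → total 341.
  Any other capacity-feasible assignment to {F2, F4} ships for at least 114.
Compare {F4, F5}: its best feasible assignment gives total 344.
Compare {F1, F4}: its best feasible assignment gives total 358.
Every other set of open sites that can feasibly serve all demand totals ≥ 344 even under its best assignment. Minimum: 341.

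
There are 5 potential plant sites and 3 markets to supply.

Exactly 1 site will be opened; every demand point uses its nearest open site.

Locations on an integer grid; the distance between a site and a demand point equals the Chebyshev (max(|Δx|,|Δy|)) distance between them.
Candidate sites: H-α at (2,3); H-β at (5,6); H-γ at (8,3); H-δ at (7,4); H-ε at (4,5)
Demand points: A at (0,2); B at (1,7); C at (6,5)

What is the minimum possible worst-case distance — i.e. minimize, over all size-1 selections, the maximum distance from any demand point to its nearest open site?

Open {H-α}.
  Farthest demand point is B at distance 4 (to H-α); all others are ≤ 4.
With {H-ε} the worst case is 4.
With {H-β} the worst case is 5.
No size-1 selection achieves below 4.

4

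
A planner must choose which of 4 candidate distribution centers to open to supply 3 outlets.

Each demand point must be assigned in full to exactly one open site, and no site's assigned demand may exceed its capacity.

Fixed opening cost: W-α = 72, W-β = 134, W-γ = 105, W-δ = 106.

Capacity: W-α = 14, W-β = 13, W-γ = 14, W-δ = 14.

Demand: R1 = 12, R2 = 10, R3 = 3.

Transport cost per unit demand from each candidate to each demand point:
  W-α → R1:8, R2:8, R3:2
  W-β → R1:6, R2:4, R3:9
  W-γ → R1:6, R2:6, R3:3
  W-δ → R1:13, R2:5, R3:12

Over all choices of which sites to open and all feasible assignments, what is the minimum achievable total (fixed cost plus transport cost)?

335

Open {W-α, W-γ}; cheapest assignment that respects the capacities:
  W-α (cap 14, load 13): R2, R3 — cost 10×8 + 3×2 = 86
  W-γ (cap 14, load 12): R1 — cost 12×6 = 72
  Shipping 158, fixed 177 → total 335.
  Any other capacity-feasible assignment to {W-α, W-γ} ships for at least 158.
Compare {W-α, W-δ}: its best feasible assignment gives total 360.
Compare {W-α, W-β}: its best feasible assignment gives total 364.
Every other set of open sites that can feasibly serve all demand totals ≥ 360 even under its best assignment. Minimum: 335.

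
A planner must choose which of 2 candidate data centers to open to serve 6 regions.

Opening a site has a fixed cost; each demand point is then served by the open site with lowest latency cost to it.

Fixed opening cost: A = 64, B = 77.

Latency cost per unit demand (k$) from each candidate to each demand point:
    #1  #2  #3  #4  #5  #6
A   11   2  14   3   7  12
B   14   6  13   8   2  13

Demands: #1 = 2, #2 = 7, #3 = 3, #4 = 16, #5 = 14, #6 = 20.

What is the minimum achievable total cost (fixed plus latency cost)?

528

Open {A}: assign each demand point to its cheapest open site.
  #1→A 2×11=22, #2→A 7×2=14, #3→A 3×14=42, #4→A 16×3=48, #5→A 14×7=98, #6→A 20×12=240
  latency cost 464, fixed 64 → total 528.
Compare {A, B}: latency cost 391 + fixed 141 = 532.
Compare {B}: latency cost 525 + fixed 77 = 602.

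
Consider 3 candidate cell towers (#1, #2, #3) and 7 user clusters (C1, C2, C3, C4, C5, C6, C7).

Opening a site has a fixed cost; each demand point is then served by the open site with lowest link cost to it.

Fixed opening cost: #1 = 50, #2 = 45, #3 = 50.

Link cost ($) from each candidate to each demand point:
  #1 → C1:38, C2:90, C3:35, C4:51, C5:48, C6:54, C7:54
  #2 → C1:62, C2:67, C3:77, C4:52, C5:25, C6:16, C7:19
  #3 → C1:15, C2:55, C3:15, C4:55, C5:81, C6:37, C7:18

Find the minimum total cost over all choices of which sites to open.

291

Open {#2, #3}: assign each demand point to its cheapest open site.
  C1→#3 15, C2→#3 55, C3→#3 15, C4→#2 52, C5→#2 25, C6→#2 16, C7→#3 18
  link cost 196, fixed 95 → total 291.
Compare {#3}: link cost 276 + fixed 50 = 326.
Compare {#1, #3}: link cost 239 + fixed 100 = 339.
Compare {#1, #2, #3}: link cost 195 + fixed 145 = 340.
All other subsets cost ≥ 326. Minimum total cost: 291.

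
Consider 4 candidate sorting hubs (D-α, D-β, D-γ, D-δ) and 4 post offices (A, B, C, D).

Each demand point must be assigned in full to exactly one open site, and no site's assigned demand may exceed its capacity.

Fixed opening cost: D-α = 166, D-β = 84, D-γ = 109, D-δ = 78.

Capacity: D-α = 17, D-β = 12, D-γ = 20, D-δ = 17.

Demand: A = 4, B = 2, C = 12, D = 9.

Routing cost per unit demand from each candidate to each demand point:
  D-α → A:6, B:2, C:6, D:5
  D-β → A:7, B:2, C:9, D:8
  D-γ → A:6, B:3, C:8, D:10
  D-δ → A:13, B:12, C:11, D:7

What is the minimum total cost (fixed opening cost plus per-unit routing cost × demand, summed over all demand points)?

376

Open {D-γ, D-δ}; cheapest assignment that respects the capacities:
  D-γ (cap 20, load 18): A, B, C — cost 4×6 + 2×3 + 12×8 = 126
  D-δ (cap 17, load 9): D — cost 9×7 = 63
  Shipping 189, fixed 187 → total 376.
  Any other capacity-feasible assignment to {D-γ, D-δ} ships for at least 189.
Compare {D-β, D-γ}: its best feasible assignment gives total 389.
Compare {D-β, D-δ}: its best feasible assignment gives total 409.
Every other set of open sites that can feasibly serve all demand totals ≥ 389 even under its best assignment. Minimum: 376.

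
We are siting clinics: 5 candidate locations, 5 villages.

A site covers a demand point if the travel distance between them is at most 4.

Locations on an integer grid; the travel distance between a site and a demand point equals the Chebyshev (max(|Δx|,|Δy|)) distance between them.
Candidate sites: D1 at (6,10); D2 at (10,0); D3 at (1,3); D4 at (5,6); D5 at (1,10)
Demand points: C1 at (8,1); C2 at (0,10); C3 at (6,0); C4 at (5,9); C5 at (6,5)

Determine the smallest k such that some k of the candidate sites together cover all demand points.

Coverage sets (demand points within 4 of each site):
  D1: {C4}
  D2: {C1, C3}
  D3: {}
  D4: {C4, C5}
  D5: {C2, C4}
No 2 sites suffice: every size-2 union leaves at least one demand point uncovered.
But {D2, D4, D5} covers everything, so the minimum is 3.

3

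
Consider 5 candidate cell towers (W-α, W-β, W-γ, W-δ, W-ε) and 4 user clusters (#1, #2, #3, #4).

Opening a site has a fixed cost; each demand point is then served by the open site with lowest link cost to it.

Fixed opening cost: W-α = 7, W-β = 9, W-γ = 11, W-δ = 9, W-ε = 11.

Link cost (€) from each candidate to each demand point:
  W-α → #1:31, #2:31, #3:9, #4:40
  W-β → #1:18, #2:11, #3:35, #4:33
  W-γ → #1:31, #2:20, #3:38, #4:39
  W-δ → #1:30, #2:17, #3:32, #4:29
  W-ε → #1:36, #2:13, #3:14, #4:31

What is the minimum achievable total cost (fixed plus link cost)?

87

Open {W-α, W-β}: assign each demand point to its cheapest open site.
  #1→W-β 18, #2→W-β 11, #3→W-α 9, #4→W-β 33
  link cost 71, fixed 16 → total 87.
Compare {W-α, W-β, W-δ}: link cost 67 + fixed 25 = 92.
Compare {W-β, W-ε}: link cost 74 + fixed 20 = 94.
Compare {W-α, W-β, W-ε}: link cost 69 + fixed 27 = 96.
All other subsets cost ≥ 92. Minimum total cost: 87.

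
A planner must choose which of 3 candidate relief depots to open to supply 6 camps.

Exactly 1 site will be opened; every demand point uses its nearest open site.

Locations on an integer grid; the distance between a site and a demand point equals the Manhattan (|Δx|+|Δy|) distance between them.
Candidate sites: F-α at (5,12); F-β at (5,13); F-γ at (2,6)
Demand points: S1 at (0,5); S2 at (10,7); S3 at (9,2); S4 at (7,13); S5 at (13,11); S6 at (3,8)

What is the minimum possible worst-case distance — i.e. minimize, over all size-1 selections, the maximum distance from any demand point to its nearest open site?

14

Open {F-α}.
  Farthest demand point is S3 at distance 14 (to F-α); all others are ≤ 14.
With {F-β} the worst case is 15.
With {F-γ} the worst case is 16.
No size-1 selection achieves below 14.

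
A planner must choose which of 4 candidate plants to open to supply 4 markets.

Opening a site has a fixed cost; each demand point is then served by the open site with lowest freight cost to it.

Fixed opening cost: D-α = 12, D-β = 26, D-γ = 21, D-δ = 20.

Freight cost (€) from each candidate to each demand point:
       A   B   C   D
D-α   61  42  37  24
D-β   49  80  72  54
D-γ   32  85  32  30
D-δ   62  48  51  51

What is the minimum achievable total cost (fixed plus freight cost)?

Open {D-α, D-γ}: assign each demand point to its cheapest open site.
  A→D-γ 32, B→D-α 42, C→D-γ 32, D→D-α 24
  freight cost 130, fixed 33 → total 163.
Compare {D-α}: freight cost 164 + fixed 12 = 176.
Compare {D-γ, D-δ}: freight cost 142 + fixed 41 = 183.
Compare {D-α, D-γ, D-δ}: freight cost 130 + fixed 53 = 183.
All other subsets cost ≥ 176. Minimum total cost: 163.

163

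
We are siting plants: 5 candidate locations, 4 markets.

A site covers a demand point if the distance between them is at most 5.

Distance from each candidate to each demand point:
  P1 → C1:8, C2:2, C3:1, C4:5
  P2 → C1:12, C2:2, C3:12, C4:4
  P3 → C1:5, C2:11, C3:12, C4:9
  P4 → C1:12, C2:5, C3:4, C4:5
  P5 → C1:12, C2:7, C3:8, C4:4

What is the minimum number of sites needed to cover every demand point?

Coverage sets (demand points within 5 of each site):
  P1: {C2, C3, C4}
  P2: {C2, C4}
  P3: {C1}
  P4: {C2, C3, C4}
  P5: {C4}
No single site covers all 4 demand points.
But {P1, P3} covers everything, so the minimum is 2.

2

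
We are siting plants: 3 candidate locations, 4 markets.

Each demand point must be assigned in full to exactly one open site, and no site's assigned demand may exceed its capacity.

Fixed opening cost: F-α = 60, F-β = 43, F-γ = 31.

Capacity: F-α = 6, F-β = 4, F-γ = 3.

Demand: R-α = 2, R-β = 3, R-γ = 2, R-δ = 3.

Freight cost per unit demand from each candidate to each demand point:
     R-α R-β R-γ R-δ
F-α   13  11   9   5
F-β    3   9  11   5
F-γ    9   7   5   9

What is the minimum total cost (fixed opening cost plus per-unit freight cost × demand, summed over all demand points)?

Open {F-α, F-β}; cheapest assignment that respects the capacities:
  F-α (cap 6, load 6): R-β, R-δ — cost 3×11 + 3×5 = 48
  F-β (cap 4, load 4): R-α, R-γ — cost 2×3 + 2×11 = 28
  Shipping 76, fixed 103 → total 179.
  Any other capacity-feasible assignment to {F-α, F-β} ships for at least 76.
Compare {F-α, F-β, F-γ}: its best feasible assignment gives total 194.
Every other set of open sites that can feasibly serve all demand totals ≥ 194 even under its best assignment. Minimum: 179.

179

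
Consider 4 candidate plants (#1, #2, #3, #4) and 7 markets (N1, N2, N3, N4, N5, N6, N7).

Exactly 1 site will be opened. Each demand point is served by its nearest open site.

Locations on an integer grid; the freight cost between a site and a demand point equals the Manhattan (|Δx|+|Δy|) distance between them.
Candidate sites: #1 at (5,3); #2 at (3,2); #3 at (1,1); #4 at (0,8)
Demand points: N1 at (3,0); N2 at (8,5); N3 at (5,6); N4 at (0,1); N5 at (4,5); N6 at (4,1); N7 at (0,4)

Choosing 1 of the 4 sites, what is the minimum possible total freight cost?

Open {#2}.
  N1→#2 2, N2→#2 8, N3→#2 6, N4→#2 4, N5→#2 4, N6→#2 2, N7→#2 5  ⇒ total 31.
Compare {#1}: total 32.
Compare {#3}: total 38.
No size-1 selection does better; minimum is 31.

31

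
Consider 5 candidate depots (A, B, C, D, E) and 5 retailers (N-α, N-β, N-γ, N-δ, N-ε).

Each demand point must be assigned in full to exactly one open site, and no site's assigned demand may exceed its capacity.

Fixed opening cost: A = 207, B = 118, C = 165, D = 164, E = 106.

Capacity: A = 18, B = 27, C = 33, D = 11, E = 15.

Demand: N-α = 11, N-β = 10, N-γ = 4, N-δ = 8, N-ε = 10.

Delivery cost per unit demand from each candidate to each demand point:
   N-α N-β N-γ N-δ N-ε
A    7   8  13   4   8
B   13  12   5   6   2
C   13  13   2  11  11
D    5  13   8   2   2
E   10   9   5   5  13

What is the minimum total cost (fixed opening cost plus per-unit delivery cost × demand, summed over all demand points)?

620

Open {A, B}; cheapest assignment that respects the capacities:
  A (cap 18, load 18): N-β, N-δ — cost 10×8 + 8×4 = 112
  B (cap 27, load 25): N-α, N-γ, N-ε — cost 11×13 + 4×5 + 10×2 = 183
  Shipping 295, fixed 325 → total 620.
  Any other capacity-feasible assignment to {A, B} ships for at least 295.
Compare {B, D, E}: its best feasible assignment gives total 621.
Compare {B, C}: its best feasible assignment gives total 632.
Every other set of open sites that can feasibly serve all demand totals ≥ 621 even under its best assignment. Minimum: 620.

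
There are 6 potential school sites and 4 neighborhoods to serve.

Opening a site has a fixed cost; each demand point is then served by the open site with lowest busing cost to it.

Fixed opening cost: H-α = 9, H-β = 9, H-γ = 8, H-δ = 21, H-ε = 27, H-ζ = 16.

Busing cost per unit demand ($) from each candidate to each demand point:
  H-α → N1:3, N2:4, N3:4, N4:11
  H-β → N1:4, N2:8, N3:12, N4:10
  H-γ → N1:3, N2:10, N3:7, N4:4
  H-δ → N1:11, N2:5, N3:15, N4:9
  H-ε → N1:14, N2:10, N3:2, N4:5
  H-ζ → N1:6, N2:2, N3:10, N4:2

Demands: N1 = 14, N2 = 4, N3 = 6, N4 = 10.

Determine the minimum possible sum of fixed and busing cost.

119

Open {H-α, H-ζ}: assign each demand point to its cheapest open site.
  N1→H-α 14×3=42, N2→H-ζ 4×2=8, N3→H-α 6×4=24, N4→H-ζ 10×2=20
  busing cost 94, fixed 25 → total 119.
Compare {H-α, H-γ, H-ζ}: busing cost 94 + fixed 33 = 127.
Compare {H-α, H-β, H-ζ}: busing cost 94 + fixed 34 = 128.
Compare {H-γ, H-ε, H-ζ}: busing cost 82 + fixed 51 = 133.
All other subsets cost ≥ 127. Minimum total cost: 119.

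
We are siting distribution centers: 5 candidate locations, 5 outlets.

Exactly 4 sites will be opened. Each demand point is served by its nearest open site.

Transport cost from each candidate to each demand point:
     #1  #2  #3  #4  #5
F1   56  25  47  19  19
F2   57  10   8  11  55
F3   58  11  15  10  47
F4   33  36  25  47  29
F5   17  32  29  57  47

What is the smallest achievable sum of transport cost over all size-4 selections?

Open {F1, F2, F3, F5}.
  #1→F5 17, #2→F2 10, #3→F2 8, #4→F3 10, #5→F1 19  ⇒ total 64.
Compare {F1, F2, F4, F5}: total 65.
Compare {F1, F3, F4, F5}: total 72.
No size-4 selection does better; minimum is 64.

64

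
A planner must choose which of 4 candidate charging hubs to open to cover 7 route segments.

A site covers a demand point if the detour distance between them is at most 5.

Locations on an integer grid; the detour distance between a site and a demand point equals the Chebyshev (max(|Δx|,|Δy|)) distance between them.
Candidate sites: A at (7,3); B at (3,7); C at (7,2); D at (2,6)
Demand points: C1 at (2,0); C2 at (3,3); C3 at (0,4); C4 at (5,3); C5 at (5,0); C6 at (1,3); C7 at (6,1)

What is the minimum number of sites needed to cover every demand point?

Coverage sets (demand points within 5 of each site):
  A: {C1, C2, C4, C5, C7}
  B: {C2, C3, C4, C6}
  C: {C1, C2, C4, C5, C7}
  D: {C2, C3, C4, C6, C7}
No single site covers all 7 demand points.
But {A, B} covers everything, so the minimum is 2.

2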